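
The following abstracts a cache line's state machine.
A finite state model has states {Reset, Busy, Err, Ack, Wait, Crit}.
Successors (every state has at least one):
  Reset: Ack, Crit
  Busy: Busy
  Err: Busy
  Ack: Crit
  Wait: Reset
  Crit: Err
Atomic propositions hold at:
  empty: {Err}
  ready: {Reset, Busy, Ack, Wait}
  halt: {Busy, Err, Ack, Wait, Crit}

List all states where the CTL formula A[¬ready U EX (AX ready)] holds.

Sat(¬ready) = {Err, Crit}
Sat(AX ready) = {s : every successor in {Reset, Busy, Ack, Wait}} = {Busy, Err, Wait}
Sat(EX (AX ready)) = {s : some successor in {Busy, Err, Wait}} = {Busy, Err, Crit}
A[¬ready U EX (AX ready)]: least fixpoint, start Z0 = Sat(EX (AX ready)) = {Busy, Err, Crit}, add states in Sat(¬ready) with every successor in Z. Already a fixed point.
Sat(A[¬ready U EX (AX ready)]) = {Busy, Err, Crit}

{Busy, Err, Crit}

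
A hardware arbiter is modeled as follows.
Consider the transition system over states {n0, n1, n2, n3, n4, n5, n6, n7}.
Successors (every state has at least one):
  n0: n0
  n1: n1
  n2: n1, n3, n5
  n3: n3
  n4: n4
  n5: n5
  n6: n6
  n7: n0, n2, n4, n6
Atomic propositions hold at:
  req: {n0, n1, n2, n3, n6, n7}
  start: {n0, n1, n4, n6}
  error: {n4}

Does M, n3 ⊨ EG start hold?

No

EG start: greatest fixpoint, start Z0 = {n0, n1, n4, n6}, keep only states in Sat with some successor in Z. Already a fixed point.
Sat(EG start) = {n0, n1, n4, n6}
n3 ∉ Sat(EG start) = {n0, n1, n4, n6}, so the formula does not hold at n3.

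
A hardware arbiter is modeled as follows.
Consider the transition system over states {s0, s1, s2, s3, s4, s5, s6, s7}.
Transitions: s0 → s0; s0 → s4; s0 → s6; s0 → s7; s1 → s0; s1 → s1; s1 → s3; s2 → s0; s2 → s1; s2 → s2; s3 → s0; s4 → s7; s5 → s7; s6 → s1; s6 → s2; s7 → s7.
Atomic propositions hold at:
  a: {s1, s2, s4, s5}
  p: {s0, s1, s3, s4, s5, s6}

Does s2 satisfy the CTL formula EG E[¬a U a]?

Sat(¬a) = {s0, s3, s6, s7}
E[¬a U a]: least fixpoint, start Z0 = Sat(a) = {s1, s2, s4, s5}, add states in Sat(¬a) with some successor in Z. Z1 = {s0, s1, s2, s4, s5, s6}; Z2 = {s0, s1, s2, s3, s4, s5, s6}; fixed.
Sat(E[¬a U a]) = {s0, s1, s2, s3, s4, s5, s6}
EG E[¬a U a]: greatest fixpoint, start Z0 = {s0, s1, s2, s3, s4, s5, s6}, keep only states in Sat with some successor in Z. Z1 = {s0, s1, s2, s3, s6}; fixed.
Sat(EG E[¬a U a]) = {s0, s1, s2, s3, s6}
s2 ∈ Sat(EG E[¬a U a]) = {s0, s1, s2, s3, s6}, so the formula holds at s2.

Yes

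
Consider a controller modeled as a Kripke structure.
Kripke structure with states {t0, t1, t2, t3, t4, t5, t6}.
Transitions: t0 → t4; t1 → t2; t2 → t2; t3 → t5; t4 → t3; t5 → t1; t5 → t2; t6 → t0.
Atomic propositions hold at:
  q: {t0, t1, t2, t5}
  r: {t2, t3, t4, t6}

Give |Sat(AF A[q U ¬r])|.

6

Sat(¬r) = {t0, t1, t5}
A[q U ¬r]: least fixpoint, start Z0 = Sat(¬r) = {t0, t1, t5}, add states in Sat(q) with every successor in Z. Already a fixed point.
Sat(A[q U ¬r]) = {t0, t1, t5}
AF A[q U ¬r]: least fixpoint, start Z0 = {t0, t1, t5}, add states with every successor in Z. Z1 = {t0, t1, t3, t5, t6}; Z2 = {t0, t1, t3, t4, t5, t6}; fixed.
Sat(AF A[q U ¬r]) = {t0, t1, t3, t4, t5, t6}
|Sat(AF A[q U ¬r])| = |{t0, t1, t3, t4, t5, t6}| = 6.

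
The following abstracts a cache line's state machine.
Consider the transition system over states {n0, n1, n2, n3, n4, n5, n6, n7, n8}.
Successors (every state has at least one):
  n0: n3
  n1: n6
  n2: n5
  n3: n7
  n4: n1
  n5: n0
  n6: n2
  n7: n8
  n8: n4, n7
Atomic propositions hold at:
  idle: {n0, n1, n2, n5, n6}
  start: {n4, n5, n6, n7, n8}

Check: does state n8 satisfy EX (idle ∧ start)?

Sat(idle ∧ start) = {n5, n6}
Sat(EX (idle ∧ start)) = {s : some successor in {n5, n6}} = {n1, n2}
n8 ∉ Sat(EX (idle ∧ start)) = {n1, n2}, so the formula does not hold at n8.

No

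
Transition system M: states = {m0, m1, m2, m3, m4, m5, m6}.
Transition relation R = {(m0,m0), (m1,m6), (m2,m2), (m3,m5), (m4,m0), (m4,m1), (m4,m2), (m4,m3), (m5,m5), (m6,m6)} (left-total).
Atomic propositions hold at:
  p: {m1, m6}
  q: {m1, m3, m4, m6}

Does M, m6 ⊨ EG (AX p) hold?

Sat(AX p) = {s : every successor in {m1, m6}} = {m1, m6}
EG (AX p): greatest fixpoint, start Z0 = {m1, m6}, keep only states in Sat with some successor in Z. Already a fixed point.
Sat(EG (AX p)) = {m1, m6}
m6 ∈ Sat(EG (AX p)) = {m1, m6}, so the formula holds at m6.

Yes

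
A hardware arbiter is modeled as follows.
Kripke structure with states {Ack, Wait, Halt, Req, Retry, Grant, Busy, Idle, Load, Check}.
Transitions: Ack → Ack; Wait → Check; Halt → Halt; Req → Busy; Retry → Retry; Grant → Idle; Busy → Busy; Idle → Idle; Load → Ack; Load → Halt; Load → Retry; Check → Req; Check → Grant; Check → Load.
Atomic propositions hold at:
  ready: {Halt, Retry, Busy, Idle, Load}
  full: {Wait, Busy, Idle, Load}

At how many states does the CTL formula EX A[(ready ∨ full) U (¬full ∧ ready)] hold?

3

Sat(ready ∨ full) = {Wait, Halt, Retry, Busy, Idle, Load}
Sat(¬full) = {Ack, Halt, Req, Retry, Grant, Check}
Sat(¬full ∧ ready) = {Halt, Retry}
A[(ready ∨ full) U (¬full ∧ ready)]: least fixpoint, start Z0 = Sat((¬full ∧ ready)) = {Halt, Retry}, add states in Sat(ready ∨ full) with every successor in Z. Already a fixed point.
Sat(A[(ready ∨ full) U (¬full ∧ ready)]) = {Halt, Retry}
Sat(EX A[(ready ∨ full) U (¬full ∧ ready)]) = {s : some successor in {Halt, Retry}} = {Halt, Retry, Load}
|Sat(EX A[(ready ∨ full) U (¬full ∧ ready)])| = |{Halt, Retry, Load}| = 3.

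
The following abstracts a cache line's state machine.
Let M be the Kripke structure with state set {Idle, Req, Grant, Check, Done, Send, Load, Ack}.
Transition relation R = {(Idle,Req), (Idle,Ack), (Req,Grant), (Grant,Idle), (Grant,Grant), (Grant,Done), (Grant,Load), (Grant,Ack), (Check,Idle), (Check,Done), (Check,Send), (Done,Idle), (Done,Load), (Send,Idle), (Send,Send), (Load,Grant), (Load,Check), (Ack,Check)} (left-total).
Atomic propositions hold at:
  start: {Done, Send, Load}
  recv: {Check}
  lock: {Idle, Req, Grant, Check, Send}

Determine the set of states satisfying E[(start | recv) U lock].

Sat(start | recv) = {Check, Done, Send, Load}
E[(start | recv) U lock]: least fixpoint, start Z0 = Sat(lock) = {Idle, Req, Grant, Check, Send}, add states in Sat(start | recv) with some successor in Z. Z1 = {Idle, Req, Grant, Check, Done, Send, Load}; fixed.
Sat(E[(start | recv) U lock]) = {Idle, Req, Grant, Check, Done, Send, Load}

{Idle, Req, Grant, Check, Done, Send, Load}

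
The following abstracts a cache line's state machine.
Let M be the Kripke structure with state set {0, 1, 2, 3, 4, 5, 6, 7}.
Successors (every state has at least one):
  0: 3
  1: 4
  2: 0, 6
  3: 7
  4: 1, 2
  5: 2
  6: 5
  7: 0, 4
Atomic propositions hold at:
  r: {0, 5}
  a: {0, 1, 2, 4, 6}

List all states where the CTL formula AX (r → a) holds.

Sat(r → a) = {0, 1, 2, 3, 4, 6, 7}
Sat(AX (r → a)) = {s : every successor in {0, 1, 2, 3, 4, 6, 7}} = {0, 1, 2, 3, 4, 5, 7}

{0, 1, 2, 3, 4, 5, 7}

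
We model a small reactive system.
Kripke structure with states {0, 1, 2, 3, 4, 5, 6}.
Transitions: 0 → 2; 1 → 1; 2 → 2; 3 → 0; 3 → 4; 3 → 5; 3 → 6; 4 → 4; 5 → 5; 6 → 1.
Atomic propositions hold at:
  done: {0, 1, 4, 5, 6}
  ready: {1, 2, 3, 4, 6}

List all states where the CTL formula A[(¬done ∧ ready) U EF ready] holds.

Sat(¬done) = {2, 3}
Sat(¬done ∧ ready) = {2, 3}
EF ready: least fixpoint, start Z0 = {1, 2, 3, 4, 6}, add states with some successor in Z. Z1 = {0, 1, 2, 3, 4, 6}; fixed.
Sat(EF ready) = {0, 1, 2, 3, 4, 6}
A[(¬done ∧ ready) U EF ready]: least fixpoint, start Z0 = Sat(EF ready) = {0, 1, 2, 3, 4, 6}, add states in Sat(¬done ∧ ready) with every successor in Z. Already a fixed point.
Sat(A[(¬done ∧ ready) U EF ready]) = {0, 1, 2, 3, 4, 6}

{0, 1, 2, 3, 4, 6}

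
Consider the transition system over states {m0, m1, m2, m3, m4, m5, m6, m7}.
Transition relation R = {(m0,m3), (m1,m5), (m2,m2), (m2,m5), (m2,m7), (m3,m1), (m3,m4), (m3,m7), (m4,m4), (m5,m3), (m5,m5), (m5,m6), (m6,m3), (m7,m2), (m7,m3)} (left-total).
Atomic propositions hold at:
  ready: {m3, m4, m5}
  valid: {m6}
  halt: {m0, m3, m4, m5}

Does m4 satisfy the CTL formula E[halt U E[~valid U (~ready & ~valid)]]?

Sat(~valid) = {m0, m1, m2, m3, m4, m5, m7}
Sat(~ready) = {m0, m1, m2, m6, m7}
Sat(~ready & ~valid) = {m0, m1, m2, m7}
E[~valid U (~ready & ~valid)]: least fixpoint, start Z0 = Sat((~ready & ~valid)) = {m0, m1, m2, m7}, add states in Sat(~valid) with some successor in Z. Z1 = {m0, m1, m2, m3, m7}; Z2 = {m0, m1, m2, m3, m5, m7}; fixed.
Sat(E[~valid U (~ready & ~valid)]) = {m0, m1, m2, m3, m5, m7}
E[halt U E[~valid U (~ready & ~valid)]]: least fixpoint, start Z0 = Sat(E[~valid U (~ready & ~valid)]) = {m0, m1, m2, m3, m5, m7}, add states in Sat(halt) with some successor in Z. Already a fixed point.
Sat(E[halt U E[~valid U (~ready & ~valid)]]) = {m0, m1, m2, m3, m5, m7}
m4 ∉ Sat(E[halt U E[~valid U (~ready & ~valid)]]) = {m0, m1, m2, m3, m5, m7}, so the formula does not hold at m4.

No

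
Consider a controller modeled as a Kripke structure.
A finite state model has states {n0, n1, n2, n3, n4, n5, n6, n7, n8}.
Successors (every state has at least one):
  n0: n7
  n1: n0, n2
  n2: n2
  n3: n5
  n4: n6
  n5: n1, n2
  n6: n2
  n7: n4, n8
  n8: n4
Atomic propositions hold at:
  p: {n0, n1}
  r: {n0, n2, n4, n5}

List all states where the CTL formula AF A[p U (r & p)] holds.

Sat(r & p) = {n0}
A[p U (r & p)]: least fixpoint, start Z0 = Sat((r & p)) = {n0}, add states in Sat(p) with every successor in Z. Already a fixed point.
Sat(A[p U (r & p)]) = {n0}
AF A[p U (r & p)]: least fixpoint, start Z0 = {n0}, add states with every successor in Z. Already a fixed point.
Sat(AF A[p U (r & p)]) = {n0}

{n0}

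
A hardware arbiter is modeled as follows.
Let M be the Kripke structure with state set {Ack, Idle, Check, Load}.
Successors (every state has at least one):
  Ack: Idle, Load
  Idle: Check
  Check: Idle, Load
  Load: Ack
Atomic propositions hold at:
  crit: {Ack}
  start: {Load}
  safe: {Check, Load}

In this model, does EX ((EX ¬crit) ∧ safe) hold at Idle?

Sat(¬crit) = {Idle, Check, Load}
Sat(EX ¬crit) = {s : some successor in {Idle, Check, Load}} = {Ack, Idle, Check}
Sat((EX ¬crit) ∧ safe) = {Check}
Sat(EX ((EX ¬crit) ∧ safe)) = {s : some successor in {Check}} = {Idle}
Idle ∈ Sat(EX ((EX ¬crit) ∧ safe)) = {Idle}, so the formula holds at Idle.

Yes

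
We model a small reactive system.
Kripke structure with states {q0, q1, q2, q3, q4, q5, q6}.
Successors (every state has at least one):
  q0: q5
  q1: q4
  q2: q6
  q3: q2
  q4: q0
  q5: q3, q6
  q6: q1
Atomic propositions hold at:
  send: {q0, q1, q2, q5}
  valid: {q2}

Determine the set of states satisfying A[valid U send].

A[valid U send]: least fixpoint, start Z0 = Sat(send) = {q0, q1, q2, q5}, add states in Sat(valid) with every successor in Z. Already a fixed point.
Sat(A[valid U send]) = {q0, q1, q2, q5}

{q0, q1, q2, q5}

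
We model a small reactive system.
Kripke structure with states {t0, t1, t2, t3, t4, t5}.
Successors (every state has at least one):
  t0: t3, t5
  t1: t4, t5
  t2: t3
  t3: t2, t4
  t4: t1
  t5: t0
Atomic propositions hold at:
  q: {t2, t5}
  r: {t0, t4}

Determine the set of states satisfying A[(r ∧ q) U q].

Sat(r ∧ q) = ∅
A[(r ∧ q) U q]: least fixpoint, start Z0 = Sat(q) = {t2, t5}, add states in Sat(r ∧ q) with every successor in Z. Already a fixed point.
Sat(A[(r ∧ q) U q]) = {t2, t5}

{t2, t5}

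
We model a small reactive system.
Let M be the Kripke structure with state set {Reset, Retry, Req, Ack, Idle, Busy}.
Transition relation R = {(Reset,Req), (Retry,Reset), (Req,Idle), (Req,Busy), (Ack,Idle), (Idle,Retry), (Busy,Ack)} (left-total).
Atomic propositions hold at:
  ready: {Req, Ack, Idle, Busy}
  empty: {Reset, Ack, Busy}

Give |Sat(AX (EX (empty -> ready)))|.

Sat(empty -> ready) = {Retry, Req, Ack, Idle, Busy}
Sat(EX (empty -> ready)) = {s : some successor in {Retry, Req, Ack, Idle, Busy}} = {Reset, Req, Ack, Idle, Busy}
Sat(AX (EX (empty -> ready))) = {s : every successor in {Reset, Req, Ack, Idle, Busy}} = {Reset, Retry, Req, Ack, Busy}
|Sat(AX (EX (empty -> ready)))| = |{Reset, Retry, Req, Ack, Busy}| = 5.

5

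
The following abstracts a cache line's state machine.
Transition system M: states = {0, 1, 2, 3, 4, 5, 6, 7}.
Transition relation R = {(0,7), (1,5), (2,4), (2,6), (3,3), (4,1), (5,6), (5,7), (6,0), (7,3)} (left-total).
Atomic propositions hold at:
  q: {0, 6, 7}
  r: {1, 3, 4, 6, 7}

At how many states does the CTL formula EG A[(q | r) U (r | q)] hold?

Sat(q | r) = {0, 1, 3, 4, 6, 7}
Sat(r | q) = {0, 1, 3, 4, 6, 7}
A[(q | r) U (r | q)]: least fixpoint, start Z0 = Sat((r | q)) = {0, 1, 3, 4, 6, 7}, add states in Sat(q | r) with every successor in Z. Already a fixed point.
Sat(A[(q | r) U (r | q)]) = {0, 1, 3, 4, 6, 7}
EG A[(q | r) U (r | q)]: greatest fixpoint, start Z0 = {0, 1, 3, 4, 6, 7}, keep only states in Sat with some successor in Z. Z1 = {0, 3, 4, 6, 7}; Z2 = {0, 3, 6, 7}; fixed.
Sat(EG A[(q | r) U (r | q)]) = {0, 3, 6, 7}
|Sat(EG A[(q | r) U (r | q)])| = |{0, 3, 6, 7}| = 4.

4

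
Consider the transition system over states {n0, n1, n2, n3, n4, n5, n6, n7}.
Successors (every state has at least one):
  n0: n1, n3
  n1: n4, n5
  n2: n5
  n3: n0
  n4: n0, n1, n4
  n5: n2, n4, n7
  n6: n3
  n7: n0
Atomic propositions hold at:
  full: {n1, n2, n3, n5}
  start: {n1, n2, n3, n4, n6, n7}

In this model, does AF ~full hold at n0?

Sat(~full) = {n0, n4, n6, n7}
AF ~full: least fixpoint, start Z0 = {n0, n4, n6, n7}, add states with every successor in Z. Z1 = {n0, n3, n4, n6, n7}; fixed.
Sat(AF ~full) = {n0, n3, n4, n6, n7}
n0 ∈ Sat(AF ~full) = {n0, n3, n4, n6, n7}, so the formula holds at n0.

Yes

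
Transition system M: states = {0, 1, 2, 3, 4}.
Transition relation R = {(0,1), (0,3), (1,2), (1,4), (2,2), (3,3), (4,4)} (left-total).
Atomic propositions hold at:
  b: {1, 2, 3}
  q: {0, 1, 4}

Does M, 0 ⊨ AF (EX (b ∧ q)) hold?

Sat(b ∧ q) = {1}
Sat(EX (b ∧ q)) = {s : some successor in {1}} = {0}
AF (EX (b ∧ q)): least fixpoint, start Z0 = {0}, add states with every successor in Z. Already a fixed point.
Sat(AF (EX (b ∧ q))) = {0}
0 ∈ Sat(AF (EX (b ∧ q))) = {0}, so the formula holds at 0.

Yes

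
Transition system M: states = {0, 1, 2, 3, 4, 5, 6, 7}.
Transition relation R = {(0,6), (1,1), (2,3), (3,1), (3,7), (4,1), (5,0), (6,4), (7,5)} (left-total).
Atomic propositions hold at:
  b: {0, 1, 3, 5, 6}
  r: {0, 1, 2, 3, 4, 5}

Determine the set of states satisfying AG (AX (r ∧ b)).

Sat(r ∧ b) = {0, 1, 3, 5}
Sat(AX (r ∧ b)) = {s : every successor in {0, 1, 3, 5}} = {1, 2, 4, 5, 7}
AG (AX (r ∧ b)): greatest fixpoint, start Z0 = {1, 2, 4, 5, 7}, keep only states in Sat with every successor in Z. Z1 = {1, 4, 7}; Z2 = {1, 4}; fixed.
Sat(AG (AX (r ∧ b))) = {1, 4}

{1, 4}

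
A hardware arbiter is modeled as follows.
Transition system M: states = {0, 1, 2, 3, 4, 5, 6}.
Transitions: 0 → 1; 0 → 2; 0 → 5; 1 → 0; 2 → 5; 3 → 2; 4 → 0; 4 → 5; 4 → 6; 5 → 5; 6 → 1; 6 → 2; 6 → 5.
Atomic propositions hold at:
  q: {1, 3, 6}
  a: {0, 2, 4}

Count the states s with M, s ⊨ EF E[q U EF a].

6

EF a: least fixpoint, start Z0 = {0, 2, 4}, add states with some successor in Z. Z1 = {0, 1, 2, 3, 4, 6}; fixed.
Sat(EF a) = {0, 1, 2, 3, 4, 6}
E[q U EF a]: least fixpoint, start Z0 = Sat(EF a) = {0, 1, 2, 3, 4, 6}, add states in Sat(q) with some successor in Z. Already a fixed point.
Sat(E[q U EF a]) = {0, 1, 2, 3, 4, 6}
EF E[q U EF a]: least fixpoint, start Z0 = {0, 1, 2, 3, 4, 6}, add states with some successor in Z. Already a fixed point.
Sat(EF E[q U EF a]) = {0, 1, 2, 3, 4, 6}
|Sat(EF E[q U EF a])| = |{0, 1, 2, 3, 4, 6}| = 6.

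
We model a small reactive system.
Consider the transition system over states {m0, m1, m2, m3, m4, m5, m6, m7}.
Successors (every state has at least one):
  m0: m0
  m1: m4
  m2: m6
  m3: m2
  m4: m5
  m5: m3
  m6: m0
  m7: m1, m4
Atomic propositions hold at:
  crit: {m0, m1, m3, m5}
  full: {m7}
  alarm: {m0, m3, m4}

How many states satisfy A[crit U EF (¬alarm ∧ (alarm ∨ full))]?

Sat(¬alarm) = {m1, m2, m5, m6, m7}
Sat(alarm ∨ full) = {m0, m3, m4, m7}
Sat(¬alarm ∧ (alarm ∨ full)) = {m7}
EF (¬alarm ∧ (alarm ∨ full)): least fixpoint, start Z0 = {m7}, add states with some successor in Z. Already a fixed point.
Sat(EF (¬alarm ∧ (alarm ∨ full))) = {m7}
A[crit U EF (¬alarm ∧ (alarm ∨ full))]: least fixpoint, start Z0 = Sat(EF (¬alarm ∧ (alarm ∨ full))) = {m7}, add states in Sat(crit) with every successor in Z. Already a fixed point.
Sat(A[crit U EF (¬alarm ∧ (alarm ∨ full))]) = {m7}
|Sat(A[crit U EF (¬alarm ∧ (alarm ∨ full))])| = |{m7}| = 1.

1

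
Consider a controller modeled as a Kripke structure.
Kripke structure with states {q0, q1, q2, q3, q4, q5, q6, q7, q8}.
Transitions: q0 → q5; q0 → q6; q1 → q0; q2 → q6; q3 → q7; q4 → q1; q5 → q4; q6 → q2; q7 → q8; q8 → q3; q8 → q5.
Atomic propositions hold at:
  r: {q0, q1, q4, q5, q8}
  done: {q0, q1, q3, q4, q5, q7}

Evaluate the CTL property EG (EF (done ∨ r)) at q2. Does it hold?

No

Sat(done ∨ r) = {q0, q1, q3, q4, q5, q7, q8}
EF (done ∨ r): least fixpoint, start Z0 = {q0, q1, q3, q4, q5, q7, q8}, add states with some successor in Z. Already a fixed point.
Sat(EF (done ∨ r)) = {q0, q1, q3, q4, q5, q7, q8}
EG (EF (done ∨ r)): greatest fixpoint, start Z0 = {q0, q1, q3, q4, q5, q7, q8}, keep only states in Sat with some successor in Z. Already a fixed point.
Sat(EG (EF (done ∨ r))) = {q0, q1, q3, q4, q5, q7, q8}
q2 ∉ Sat(EG (EF (done ∨ r))) = {q0, q1, q3, q4, q5, q7, q8}, so the formula does not hold at q2.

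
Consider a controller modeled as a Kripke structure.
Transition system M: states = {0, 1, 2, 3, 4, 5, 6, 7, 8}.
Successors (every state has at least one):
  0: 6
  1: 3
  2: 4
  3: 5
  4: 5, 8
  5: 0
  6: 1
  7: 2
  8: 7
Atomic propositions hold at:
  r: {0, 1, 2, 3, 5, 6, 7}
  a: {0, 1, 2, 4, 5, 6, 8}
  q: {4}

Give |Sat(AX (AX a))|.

7

Sat(AX a) = {s : every successor in {0, 1, 2, 4, 5, 6, 8}} = {0, 2, 3, 4, 5, 6, 7}
Sat(AX (AX a)) = {s : every successor in {0, 2, 3, 4, 5, 6, 7}} = {0, 1, 2, 3, 5, 7, 8}
|Sat(AX (AX a))| = |{0, 1, 2, 3, 5, 7, 8}| = 7.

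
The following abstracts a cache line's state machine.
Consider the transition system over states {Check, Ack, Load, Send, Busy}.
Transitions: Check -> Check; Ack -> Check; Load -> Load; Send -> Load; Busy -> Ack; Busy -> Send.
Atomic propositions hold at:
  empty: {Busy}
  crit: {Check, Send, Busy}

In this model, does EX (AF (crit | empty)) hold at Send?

No

Sat(crit | empty) = {Check, Send, Busy}
AF (crit | empty): least fixpoint, start Z0 = {Check, Send, Busy}, add states with every successor in Z. Z1 = {Check, Ack, Send, Busy}; fixed.
Sat(AF (crit | empty)) = {Check, Ack, Send, Busy}
Sat(EX (AF (crit | empty))) = {s : some successor in {Check, Ack, Send, Busy}} = {Check, Ack, Busy}
Send ∉ Sat(EX (AF (crit | empty))) = {Check, Ack, Busy}, so the formula does not hold at Send.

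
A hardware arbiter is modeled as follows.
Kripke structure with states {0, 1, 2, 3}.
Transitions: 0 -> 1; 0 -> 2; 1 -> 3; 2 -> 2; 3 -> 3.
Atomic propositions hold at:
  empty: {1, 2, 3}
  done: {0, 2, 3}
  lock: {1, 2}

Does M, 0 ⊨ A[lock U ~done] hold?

No

Sat(~done) = {1}
A[lock U ~done]: least fixpoint, start Z0 = Sat(~done) = {1}, add states in Sat(lock) with every successor in Z. Already a fixed point.
Sat(A[lock U ~done]) = {1}
0 ∉ Sat(A[lock U ~done]) = {1}, so the formula does not hold at 0.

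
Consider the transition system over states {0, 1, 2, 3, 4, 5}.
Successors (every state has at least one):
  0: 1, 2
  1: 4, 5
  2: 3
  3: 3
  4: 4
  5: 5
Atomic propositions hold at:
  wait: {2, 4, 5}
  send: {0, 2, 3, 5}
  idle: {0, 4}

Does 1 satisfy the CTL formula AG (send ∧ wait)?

Sat(send ∧ wait) = {2, 5}
AG (send ∧ wait): greatest fixpoint, start Z0 = {2, 5}, keep only states in Sat with every successor in Z. Z1 = {5}; fixed.
Sat(AG (send ∧ wait)) = {5}
1 ∉ Sat(AG (send ∧ wait)) = {5}, so the formula does not hold at 1.

No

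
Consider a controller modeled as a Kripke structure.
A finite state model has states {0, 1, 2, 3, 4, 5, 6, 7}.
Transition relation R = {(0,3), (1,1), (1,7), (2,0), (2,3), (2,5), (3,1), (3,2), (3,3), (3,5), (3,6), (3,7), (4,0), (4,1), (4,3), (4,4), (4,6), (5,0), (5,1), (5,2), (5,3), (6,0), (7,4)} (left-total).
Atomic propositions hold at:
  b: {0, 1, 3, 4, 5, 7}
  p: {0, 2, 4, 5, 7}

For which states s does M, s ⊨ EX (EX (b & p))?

{0, 1, 2, 3, 4, 5, 7}

Sat(b & p) = {0, 4, 5, 7}
Sat(EX (b & p)) = {s : some successor in {0, 4, 5, 7}} = {1, 2, 3, 4, 5, 6, 7}
Sat(EX (EX (b & p))) = {s : some successor in {1, 2, 3, 4, 5, 6, 7}} = {0, 1, 2, 3, 4, 5, 7}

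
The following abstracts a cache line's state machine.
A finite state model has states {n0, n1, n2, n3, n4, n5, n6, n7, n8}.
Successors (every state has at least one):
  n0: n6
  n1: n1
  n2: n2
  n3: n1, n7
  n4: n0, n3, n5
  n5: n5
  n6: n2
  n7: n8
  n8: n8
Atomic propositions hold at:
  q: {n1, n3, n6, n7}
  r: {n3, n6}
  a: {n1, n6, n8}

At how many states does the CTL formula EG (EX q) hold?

3

Sat(EX q) = {s : some successor in {n1, n3, n6, n7}} = {n0, n1, n3, n4}
EG (EX q): greatest fixpoint, start Z0 = {n0, n1, n3, n4}, keep only states in Sat with some successor in Z. Z1 = {n1, n3, n4}; fixed.
Sat(EG (EX q)) = {n1, n3, n4}
|Sat(EG (EX q))| = |{n1, n3, n4}| = 3.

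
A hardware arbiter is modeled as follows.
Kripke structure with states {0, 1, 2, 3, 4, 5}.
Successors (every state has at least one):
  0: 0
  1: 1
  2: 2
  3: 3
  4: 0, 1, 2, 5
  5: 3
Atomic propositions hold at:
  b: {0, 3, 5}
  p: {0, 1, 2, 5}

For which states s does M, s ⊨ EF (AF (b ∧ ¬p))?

Sat(¬p) = {3, 4}
Sat(b ∧ ¬p) = {3}
AF (b ∧ ¬p): least fixpoint, start Z0 = {3}, add states with every successor in Z. Z1 = {3, 5}; fixed.
Sat(AF (b ∧ ¬p)) = {3, 5}
EF (AF (b ∧ ¬p)): least fixpoint, start Z0 = {3, 5}, add states with some successor in Z. Z1 = {3, 4, 5}; fixed.
Sat(EF (AF (b ∧ ¬p))) = {3, 4, 5}

{3, 4, 5}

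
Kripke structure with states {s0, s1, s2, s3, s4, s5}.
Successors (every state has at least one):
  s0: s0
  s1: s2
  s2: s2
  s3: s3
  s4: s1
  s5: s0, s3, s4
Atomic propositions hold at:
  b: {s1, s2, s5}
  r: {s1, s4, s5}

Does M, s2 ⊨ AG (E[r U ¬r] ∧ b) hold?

Yes

Sat(¬r) = {s0, s2, s3}
E[r U ¬r]: least fixpoint, start Z0 = Sat(¬r) = {s0, s2, s3}, add states in Sat(r) with some successor in Z. Z1 = {s0, s1, s2, s3, s5}; Z2 = {s0, s1, s2, s3, s4, s5}; fixed.
Sat(E[r U ¬r]) = {s0, s1, s2, s3, s4, s5}
Sat(E[r U ¬r] ∧ b) = {s1, s2, s5}
AG (E[r U ¬r] ∧ b): greatest fixpoint, start Z0 = {s1, s2, s5}, keep only states in Sat with every successor in Z. Z1 = {s1, s2}; fixed.
Sat(AG (E[r U ¬r] ∧ b)) = {s1, s2}
s2 ∈ Sat(AG (E[r U ¬r] ∧ b)) = {s1, s2}, so the formula holds at s2.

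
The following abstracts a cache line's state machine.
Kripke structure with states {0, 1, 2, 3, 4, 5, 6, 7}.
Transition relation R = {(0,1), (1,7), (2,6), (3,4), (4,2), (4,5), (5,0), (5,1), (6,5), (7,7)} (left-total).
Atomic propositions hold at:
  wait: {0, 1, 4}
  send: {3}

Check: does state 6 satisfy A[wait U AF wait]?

Yes

AF wait: least fixpoint, start Z0 = {0, 1, 4}, add states with every successor in Z. Z1 = {0, 1, 3, 4, 5}; Z2 = {0, 1, 3, 4, 5, 6}; Z3 = {0, 1, 2, 3, 4, 5, 6}; fixed.
Sat(AF wait) = {0, 1, 2, 3, 4, 5, 6}
A[wait U AF wait]: least fixpoint, start Z0 = Sat(AF wait) = {0, 1, 2, 3, 4, 5, 6}, add states in Sat(wait) with every successor in Z. Already a fixed point.
Sat(A[wait U AF wait]) = {0, 1, 2, 3, 4, 5, 6}
6 ∈ Sat(A[wait U AF wait]) = {0, 1, 2, 3, 4, 5, 6}, so the formula holds at 6.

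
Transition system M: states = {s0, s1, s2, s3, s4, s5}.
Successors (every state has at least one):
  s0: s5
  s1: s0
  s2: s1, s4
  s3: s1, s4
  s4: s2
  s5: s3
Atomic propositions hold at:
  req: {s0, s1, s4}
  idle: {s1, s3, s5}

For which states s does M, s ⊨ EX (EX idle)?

{s0, s1, s4, s5}

Sat(EX idle) = {s : some successor in {s1, s3, s5}} = {s0, s2, s3, s5}
Sat(EX (EX idle)) = {s : some successor in {s0, s2, s3, s5}} = {s0, s1, s4, s5}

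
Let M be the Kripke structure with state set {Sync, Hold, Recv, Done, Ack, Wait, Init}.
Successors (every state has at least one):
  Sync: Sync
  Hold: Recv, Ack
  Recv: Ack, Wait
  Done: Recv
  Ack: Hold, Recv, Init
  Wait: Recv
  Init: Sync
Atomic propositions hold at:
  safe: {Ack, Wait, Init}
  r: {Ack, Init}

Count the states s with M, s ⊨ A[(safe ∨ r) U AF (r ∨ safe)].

Sat(safe ∨ r) = {Ack, Wait, Init}
Sat(r ∨ safe) = {Ack, Wait, Init}
AF (r ∨ safe): least fixpoint, start Z0 = {Ack, Wait, Init}, add states with every successor in Z. Z1 = {Recv, Ack, Wait, Init}; Z2 = {Hold, Recv, Done, Ack, Wait, Init}; fixed.
Sat(AF (r ∨ safe)) = {Hold, Recv, Done, Ack, Wait, Init}
A[(safe ∨ r) U AF (r ∨ safe)]: least fixpoint, start Z0 = Sat(AF (r ∨ safe)) = {Hold, Recv, Done, Ack, Wait, Init}, add states in Sat(safe ∨ r) with every successor in Z. Already a fixed point.
Sat(A[(safe ∨ r) U AF (r ∨ safe)]) = {Hold, Recv, Done, Ack, Wait, Init}
|Sat(A[(safe ∨ r) U AF (r ∨ safe)])| = |{Hold, Recv, Done, Ack, Wait, Init}| = 6.

6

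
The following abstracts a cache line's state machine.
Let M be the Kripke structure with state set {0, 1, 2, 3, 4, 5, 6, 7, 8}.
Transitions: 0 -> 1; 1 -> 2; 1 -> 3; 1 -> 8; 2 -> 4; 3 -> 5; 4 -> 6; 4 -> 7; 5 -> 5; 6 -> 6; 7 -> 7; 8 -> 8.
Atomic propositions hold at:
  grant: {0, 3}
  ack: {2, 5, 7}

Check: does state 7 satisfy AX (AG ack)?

Yes

AG ack: greatest fixpoint, start Z0 = {2, 5, 7}, keep only states in Sat with every successor in Z. Z1 = {5, 7}; fixed.
Sat(AG ack) = {5, 7}
Sat(AX (AG ack)) = {s : every successor in {5, 7}} = {3, 5, 7}
7 ∈ Sat(AX (AG ack)) = {3, 5, 7}, so the formula holds at 7.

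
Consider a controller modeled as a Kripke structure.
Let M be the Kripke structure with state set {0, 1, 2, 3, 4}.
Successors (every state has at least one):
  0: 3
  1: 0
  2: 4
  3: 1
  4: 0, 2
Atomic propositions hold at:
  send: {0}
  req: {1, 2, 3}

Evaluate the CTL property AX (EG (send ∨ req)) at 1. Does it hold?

Sat(send ∨ req) = {0, 1, 2, 3}
EG (send ∨ req): greatest fixpoint, start Z0 = {0, 1, 2, 3}, keep only states in Sat with some successor in Z. Z1 = {0, 1, 3}; fixed.
Sat(EG (send ∨ req)) = {0, 1, 3}
Sat(AX (EG (send ∨ req))) = {s : every successor in {0, 1, 3}} = {0, 1, 3}
1 ∈ Sat(AX (EG (send ∨ req))) = {0, 1, 3}, so the formula holds at 1.

Yes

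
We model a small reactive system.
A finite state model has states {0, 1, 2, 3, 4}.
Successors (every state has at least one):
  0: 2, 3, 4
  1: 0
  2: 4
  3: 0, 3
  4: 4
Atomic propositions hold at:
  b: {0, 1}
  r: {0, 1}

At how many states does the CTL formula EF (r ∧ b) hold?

3

Sat(r ∧ b) = {0, 1}
EF (r ∧ b): least fixpoint, start Z0 = {0, 1}, add states with some successor in Z. Z1 = {0, 1, 3}; fixed.
Sat(EF (r ∧ b)) = {0, 1, 3}
|Sat(EF (r ∧ b))| = |{0, 1, 3}| = 3.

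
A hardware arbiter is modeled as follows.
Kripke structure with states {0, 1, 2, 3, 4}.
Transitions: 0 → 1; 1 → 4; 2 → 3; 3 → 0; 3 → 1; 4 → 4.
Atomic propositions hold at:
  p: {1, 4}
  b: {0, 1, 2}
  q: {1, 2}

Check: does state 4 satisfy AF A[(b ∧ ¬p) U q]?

No

Sat(¬p) = {0, 2, 3}
Sat(b ∧ ¬p) = {0, 2}
A[(b ∧ ¬p) U q]: least fixpoint, start Z0 = Sat(q) = {1, 2}, add states in Sat(b ∧ ¬p) with every successor in Z. Z1 = {0, 1, 2}; fixed.
Sat(A[(b ∧ ¬p) U q]) = {0, 1, 2}
AF A[(b ∧ ¬p) U q]: least fixpoint, start Z0 = {0, 1, 2}, add states with every successor in Z. Z1 = {0, 1, 2, 3}; fixed.
Sat(AF A[(b ∧ ¬p) U q]) = {0, 1, 2, 3}
4 ∉ Sat(AF A[(b ∧ ¬p) U q]) = {0, 1, 2, 3}, so the formula does not hold at 4.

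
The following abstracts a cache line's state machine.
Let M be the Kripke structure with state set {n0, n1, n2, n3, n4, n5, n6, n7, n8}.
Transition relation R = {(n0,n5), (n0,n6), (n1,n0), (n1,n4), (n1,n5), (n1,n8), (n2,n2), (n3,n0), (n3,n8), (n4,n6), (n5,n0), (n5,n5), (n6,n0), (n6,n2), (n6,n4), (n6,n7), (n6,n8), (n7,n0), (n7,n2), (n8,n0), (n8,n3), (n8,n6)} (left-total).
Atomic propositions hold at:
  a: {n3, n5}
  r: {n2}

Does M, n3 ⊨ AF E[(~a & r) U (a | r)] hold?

Yes

Sat(~a) = {n0, n1, n2, n4, n6, n7, n8}
Sat(~a & r) = {n2}
Sat(a | r) = {n2, n3, n5}
E[(~a & r) U (a | r)]: least fixpoint, start Z0 = Sat((a | r)) = {n2, n3, n5}, add states in Sat(~a & r) with some successor in Z. Already a fixed point.
Sat(E[(~a & r) U (a | r)]) = {n2, n3, n5}
AF E[(~a & r) U (a | r)]: least fixpoint, start Z0 = {n2, n3, n5}, add states with every successor in Z. Already a fixed point.
Sat(AF E[(~a & r) U (a | r)]) = {n2, n3, n5}
n3 ∈ Sat(AF E[(~a & r) U (a | r)]) = {n2, n3, n5}, so the formula holds at n3.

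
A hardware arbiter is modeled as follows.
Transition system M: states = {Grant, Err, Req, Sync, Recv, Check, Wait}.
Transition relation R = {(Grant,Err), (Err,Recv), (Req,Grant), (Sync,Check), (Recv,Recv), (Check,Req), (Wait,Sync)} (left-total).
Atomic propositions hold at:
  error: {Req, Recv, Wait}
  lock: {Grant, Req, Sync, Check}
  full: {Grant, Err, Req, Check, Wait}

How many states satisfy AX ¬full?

Sat(¬full) = {Sync, Recv}
Sat(AX ¬full) = {s : every successor in {Sync, Recv}} = {Err, Recv, Wait}
|Sat(AX ¬full)| = |{Err, Recv, Wait}| = 3.

3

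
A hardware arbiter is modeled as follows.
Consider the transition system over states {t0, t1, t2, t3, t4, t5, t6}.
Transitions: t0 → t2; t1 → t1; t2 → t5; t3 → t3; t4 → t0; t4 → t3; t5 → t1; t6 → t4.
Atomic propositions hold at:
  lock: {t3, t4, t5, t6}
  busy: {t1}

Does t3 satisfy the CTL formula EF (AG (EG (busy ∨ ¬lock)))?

Sat(¬lock) = {t0, t1, t2}
Sat(busy ∨ ¬lock) = {t0, t1, t2}
EG (busy ∨ ¬lock): greatest fixpoint, start Z0 = {t0, t1, t2}, keep only states in Sat with some successor in Z. Z1 = {t0, t1}; Z2 = {t1}; fixed.
Sat(EG (busy ∨ ¬lock)) = {t1}
AG (EG (busy ∨ ¬lock)): greatest fixpoint, start Z0 = {t1}, keep only states in Sat with every successor in Z. Already a fixed point.
Sat(AG (EG (busy ∨ ¬lock))) = {t1}
EF (AG (EG (busy ∨ ¬lock))): least fixpoint, start Z0 = {t1}, add states with some successor in Z. Z1 = {t1, t5}; Z2 = {t1, t2, t5}; Z3 = {t0, t1, t2, t5}; Z4 = {t0, t1, t2, t4, t5}; Z5 = {t0, t1, t2, t4, t5, t6}; fixed.
Sat(EF (AG (EG (busy ∨ ¬lock)))) = {t0, t1, t2, t4, t5, t6}
t3 ∉ Sat(EF (AG (EG (busy ∨ ¬lock)))) = {t0, t1, t2, t4, t5, t6}, so the formula does not hold at t3.

No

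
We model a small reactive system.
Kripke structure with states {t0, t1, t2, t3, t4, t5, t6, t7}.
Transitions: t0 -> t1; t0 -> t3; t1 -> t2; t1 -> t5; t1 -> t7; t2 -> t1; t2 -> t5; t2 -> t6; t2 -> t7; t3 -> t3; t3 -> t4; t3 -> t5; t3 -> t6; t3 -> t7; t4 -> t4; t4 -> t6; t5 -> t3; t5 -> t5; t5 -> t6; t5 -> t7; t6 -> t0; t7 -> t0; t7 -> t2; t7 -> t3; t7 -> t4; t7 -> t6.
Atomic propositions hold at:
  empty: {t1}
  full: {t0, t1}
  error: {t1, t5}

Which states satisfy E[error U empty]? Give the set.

E[error U empty]: least fixpoint, start Z0 = Sat(empty) = {t1}, add states in Sat(error) with some successor in Z. Already a fixed point.
Sat(E[error U empty]) = {t1}

{t1}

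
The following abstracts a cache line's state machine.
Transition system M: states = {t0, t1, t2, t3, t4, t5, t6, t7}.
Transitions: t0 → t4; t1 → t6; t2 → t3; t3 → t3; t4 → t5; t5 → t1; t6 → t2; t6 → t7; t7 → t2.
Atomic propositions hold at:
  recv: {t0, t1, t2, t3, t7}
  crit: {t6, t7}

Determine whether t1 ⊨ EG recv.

No

EG recv: greatest fixpoint, start Z0 = {t0, t1, t2, t3, t7}, keep only states in Sat with some successor in Z. Z1 = {t2, t3, t7}; fixed.
Sat(EG recv) = {t2, t3, t7}
t1 ∉ Sat(EG recv) = {t2, t3, t7}, so the formula does not hold at t1.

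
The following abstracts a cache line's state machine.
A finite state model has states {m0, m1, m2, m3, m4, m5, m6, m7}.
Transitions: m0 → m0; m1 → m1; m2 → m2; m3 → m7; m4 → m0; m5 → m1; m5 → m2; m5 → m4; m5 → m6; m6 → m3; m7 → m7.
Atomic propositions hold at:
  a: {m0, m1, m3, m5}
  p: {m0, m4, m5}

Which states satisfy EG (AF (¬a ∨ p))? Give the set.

Sat(¬a) = {m2, m4, m6, m7}
Sat(¬a ∨ p) = {m0, m2, m4, m5, m6, m7}
AF (¬a ∨ p): least fixpoint, start Z0 = {m0, m2, m4, m5, m6, m7}, add states with every successor in Z. Z1 = {m0, m2, m3, m4, m5, m6, m7}; fixed.
Sat(AF (¬a ∨ p)) = {m0, m2, m3, m4, m5, m6, m7}
EG (AF (¬a ∨ p)): greatest fixpoint, start Z0 = {m0, m2, m3, m4, m5, m6, m7}, keep only states in Sat with some successor in Z. Already a fixed point.
Sat(EG (AF (¬a ∨ p))) = {m0, m2, m3, m4, m5, m6, m7}

{m0, m2, m3, m4, m5, m6, m7}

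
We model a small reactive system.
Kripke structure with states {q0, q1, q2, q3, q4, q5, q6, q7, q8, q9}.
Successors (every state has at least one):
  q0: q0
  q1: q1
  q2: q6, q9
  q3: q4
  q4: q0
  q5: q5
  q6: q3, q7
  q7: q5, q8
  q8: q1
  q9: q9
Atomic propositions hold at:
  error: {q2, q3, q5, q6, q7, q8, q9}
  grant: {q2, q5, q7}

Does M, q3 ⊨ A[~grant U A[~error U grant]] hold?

Sat(~grant) = {q0, q1, q3, q4, q6, q8, q9}
Sat(~error) = {q0, q1, q4}
A[~error U grant]: least fixpoint, start Z0 = Sat(grant) = {q2, q5, q7}, add states in Sat(~error) with every successor in Z. Already a fixed point.
Sat(A[~error U grant]) = {q2, q5, q7}
A[~grant U A[~error U grant]]: least fixpoint, start Z0 = Sat(A[~error U grant]) = {q2, q5, q7}, add states in Sat(~grant) with every successor in Z. Already a fixed point.
Sat(A[~grant U A[~error U grant]]) = {q2, q5, q7}
q3 ∉ Sat(A[~grant U A[~error U grant]]) = {q2, q5, q7}, so the formula does not hold at q3.

No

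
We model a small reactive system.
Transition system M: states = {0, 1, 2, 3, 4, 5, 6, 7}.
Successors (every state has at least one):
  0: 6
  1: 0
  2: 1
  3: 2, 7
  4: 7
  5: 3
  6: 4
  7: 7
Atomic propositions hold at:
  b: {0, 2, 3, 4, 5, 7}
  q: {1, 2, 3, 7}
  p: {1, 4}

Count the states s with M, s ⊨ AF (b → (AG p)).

4

AG p: greatest fixpoint, start Z0 = {1, 4}, keep only states in Sat with every successor in Z. Z1 = ∅; fixed.
Sat(AG p) = ∅
Sat(b → (AG p)) = {1, 6}
AF (b → (AG p)): least fixpoint, start Z0 = {1, 6}, add states with every successor in Z. Z1 = {0, 1, 2, 6}; fixed.
Sat(AF (b → (AG p))) = {0, 1, 2, 6}
|Sat(AF (b → (AG p)))| = |{0, 1, 2, 6}| = 4.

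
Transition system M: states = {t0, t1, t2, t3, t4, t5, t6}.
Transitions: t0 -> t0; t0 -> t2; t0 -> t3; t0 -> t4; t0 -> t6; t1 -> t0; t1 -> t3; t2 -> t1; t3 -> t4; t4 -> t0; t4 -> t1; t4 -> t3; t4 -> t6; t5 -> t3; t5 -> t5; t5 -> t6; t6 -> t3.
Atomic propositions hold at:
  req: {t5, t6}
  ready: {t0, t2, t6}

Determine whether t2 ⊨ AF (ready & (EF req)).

EF req: least fixpoint, start Z0 = {t5, t6}, add states with some successor in Z. Z1 = {t0, t4, t5, t6}; Z2 = {t0, t1, t3, t4, t5, t6}; Z3 = {t0, t1, t2, t3, t4, t5, t6}; fixed.
Sat(EF req) = {t0, t1, t2, t3, t4, t5, t6}
Sat(ready & (EF req)) = {t0, t2, t6}
AF (ready & (EF req)): least fixpoint, start Z0 = {t0, t2, t6}, add states with every successor in Z. Already a fixed point.
Sat(AF (ready & (EF req))) = {t0, t2, t6}
t2 ∈ Sat(AF (ready & (EF req))) = {t0, t2, t6}, so the formula holds at t2.

Yes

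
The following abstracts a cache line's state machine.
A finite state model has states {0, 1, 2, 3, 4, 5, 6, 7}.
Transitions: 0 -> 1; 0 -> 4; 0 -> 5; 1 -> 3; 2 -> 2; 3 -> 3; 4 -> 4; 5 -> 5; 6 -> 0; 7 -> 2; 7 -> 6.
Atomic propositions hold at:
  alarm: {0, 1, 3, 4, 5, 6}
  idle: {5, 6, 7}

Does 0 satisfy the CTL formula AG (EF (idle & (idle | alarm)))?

Sat(idle | alarm) = {0, 1, 3, 4, 5, 6, 7}
Sat(idle & (idle | alarm)) = {5, 6, 7}
EF (idle & (idle | alarm)): least fixpoint, start Z0 = {5, 6, 7}, add states with some successor in Z. Z1 = {0, 5, 6, 7}; fixed.
Sat(EF (idle & (idle | alarm))) = {0, 5, 6, 7}
AG (EF (idle & (idle | alarm))): greatest fixpoint, start Z0 = {0, 5, 6, 7}, keep only states in Sat with every successor in Z. Z1 = {5, 6}; Z2 = {5}; fixed.
Sat(AG (EF (idle & (idle | alarm)))) = {5}
0 ∉ Sat(AG (EF (idle & (idle | alarm)))) = {5}, so the formula does not hold at 0.

No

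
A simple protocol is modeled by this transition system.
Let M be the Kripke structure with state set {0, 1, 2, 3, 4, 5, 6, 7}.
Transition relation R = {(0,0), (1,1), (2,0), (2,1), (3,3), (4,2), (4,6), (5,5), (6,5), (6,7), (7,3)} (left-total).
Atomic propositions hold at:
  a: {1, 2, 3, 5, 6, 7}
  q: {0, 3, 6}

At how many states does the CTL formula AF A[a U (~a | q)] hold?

5

Sat(~a) = {0, 4}
Sat(~a | q) = {0, 3, 4, 6}
A[a U (~a | q)]: least fixpoint, start Z0 = Sat((~a | q)) = {0, 3, 4, 6}, add states in Sat(a) with every successor in Z. Z1 = {0, 3, 4, 6, 7}; fixed.
Sat(A[a U (~a | q)]) = {0, 3, 4, 6, 7}
AF A[a U (~a | q)]: least fixpoint, start Z0 = {0, 3, 4, 6, 7}, add states with every successor in Z. Already a fixed point.
Sat(AF A[a U (~a | q)]) = {0, 3, 4, 6, 7}
|Sat(AF A[a U (~a | q)])| = |{0, 3, 4, 6, 7}| = 5.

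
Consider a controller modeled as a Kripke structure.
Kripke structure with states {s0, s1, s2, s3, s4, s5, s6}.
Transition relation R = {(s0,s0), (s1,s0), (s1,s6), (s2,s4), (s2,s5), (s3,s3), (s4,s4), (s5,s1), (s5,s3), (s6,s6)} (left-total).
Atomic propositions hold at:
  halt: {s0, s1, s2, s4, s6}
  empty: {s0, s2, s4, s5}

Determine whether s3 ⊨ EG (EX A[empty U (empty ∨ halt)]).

No

Sat(empty ∨ halt) = {s0, s1, s2, s4, s5, s6}
A[empty U (empty ∨ halt)]: least fixpoint, start Z0 = Sat((empty ∨ halt)) = {s0, s1, s2, s4, s5, s6}, add states in Sat(empty) with every successor in Z. Already a fixed point.
Sat(A[empty U (empty ∨ halt)]) = {s0, s1, s2, s4, s5, s6}
Sat(EX A[empty U (empty ∨ halt)]) = {s : some successor in {s0, s1, s2, s4, s5, s6}} = {s0, s1, s2, s4, s5, s6}
EG (EX A[empty U (empty ∨ halt)]): greatest fixpoint, start Z0 = {s0, s1, s2, s4, s5, s6}, keep only states in Sat with some successor in Z. Already a fixed point.
Sat(EG (EX A[empty U (empty ∨ halt)])) = {s0, s1, s2, s4, s5, s6}
s3 ∉ Sat(EG (EX A[empty U (empty ∨ halt)])) = {s0, s1, s2, s4, s5, s6}, so the formula does not hold at s3.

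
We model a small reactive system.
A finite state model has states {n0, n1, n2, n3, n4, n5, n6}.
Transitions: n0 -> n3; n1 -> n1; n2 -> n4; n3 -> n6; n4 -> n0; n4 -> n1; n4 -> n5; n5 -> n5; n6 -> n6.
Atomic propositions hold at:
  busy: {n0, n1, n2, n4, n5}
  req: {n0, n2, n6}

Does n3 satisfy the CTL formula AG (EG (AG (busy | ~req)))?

No

Sat(~req) = {n1, n3, n4, n5}
Sat(busy | ~req) = {n0, n1, n2, n3, n4, n5}
AG (busy | ~req): greatest fixpoint, start Z0 = {n0, n1, n2, n3, n4, n5}, keep only states in Sat with every successor in Z. Z1 = {n0, n1, n2, n4, n5}; Z2 = {n1, n2, n4, n5}; Z3 = {n1, n2, n5}; Z4 = {n1, n5}; fixed.
Sat(AG (busy | ~req)) = {n1, n5}
EG (AG (busy | ~req)): greatest fixpoint, start Z0 = {n1, n5}, keep only states in Sat with some successor in Z. Already a fixed point.
Sat(EG (AG (busy | ~req))) = {n1, n5}
AG (EG (AG (busy | ~req))): greatest fixpoint, start Z0 = {n1, n5}, keep only states in Sat with every successor in Z. Already a fixed point.
Sat(AG (EG (AG (busy | ~req)))) = {n1, n5}
n3 ∉ Sat(AG (EG (AG (busy | ~req)))) = {n1, n5}, so the formula does not hold at n3.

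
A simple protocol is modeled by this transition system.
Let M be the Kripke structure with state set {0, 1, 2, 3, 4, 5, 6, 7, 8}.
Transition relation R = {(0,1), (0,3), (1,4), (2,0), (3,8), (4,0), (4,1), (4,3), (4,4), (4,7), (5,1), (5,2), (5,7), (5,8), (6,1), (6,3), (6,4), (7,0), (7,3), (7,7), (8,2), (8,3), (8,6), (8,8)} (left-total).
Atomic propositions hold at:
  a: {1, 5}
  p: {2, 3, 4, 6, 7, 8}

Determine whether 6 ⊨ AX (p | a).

Yes

Sat(p | a) = {1, 2, 3, 4, 5, 6, 7, 8}
Sat(AX (p | a)) = {s : every successor in {1, 2, 3, 4, 5, 6, 7, 8}} = {0, 1, 3, 5, 6, 8}
6 ∈ Sat(AX (p | a)) = {0, 1, 3, 5, 6, 8}, so the formula holds at 6.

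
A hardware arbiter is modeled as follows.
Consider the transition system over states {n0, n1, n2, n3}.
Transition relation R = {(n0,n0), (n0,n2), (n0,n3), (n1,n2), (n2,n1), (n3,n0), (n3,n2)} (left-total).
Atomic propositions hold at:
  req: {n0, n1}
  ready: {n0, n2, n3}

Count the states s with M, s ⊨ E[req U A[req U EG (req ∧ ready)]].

Sat(req ∧ ready) = {n0}
EG (req ∧ ready): greatest fixpoint, start Z0 = {n0}, keep only states in Sat with some successor in Z. Already a fixed point.
Sat(EG (req ∧ ready)) = {n0}
A[req U EG (req ∧ ready)]: least fixpoint, start Z0 = Sat(EG (req ∧ ready)) = {n0}, add states in Sat(req) with every successor in Z. Already a fixed point.
Sat(A[req U EG (req ∧ ready)]) = {n0}
E[req U A[req U EG (req ∧ ready)]]: least fixpoint, start Z0 = Sat(A[req U EG (req ∧ ready)]) = {n0}, add states in Sat(req) with some successor in Z. Already a fixed point.
Sat(E[req U A[req U EG (req ∧ ready)]]) = {n0}
|Sat(E[req U A[req U EG (req ∧ ready)]])| = |{n0}| = 1.

1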